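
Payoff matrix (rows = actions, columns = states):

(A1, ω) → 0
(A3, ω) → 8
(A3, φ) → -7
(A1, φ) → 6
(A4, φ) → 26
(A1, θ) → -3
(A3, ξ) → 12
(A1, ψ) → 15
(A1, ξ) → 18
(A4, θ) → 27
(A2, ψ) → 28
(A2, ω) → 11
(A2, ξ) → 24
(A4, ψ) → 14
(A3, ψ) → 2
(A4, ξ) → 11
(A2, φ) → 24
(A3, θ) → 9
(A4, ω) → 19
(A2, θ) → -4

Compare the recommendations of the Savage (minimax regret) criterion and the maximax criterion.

minimax regret → A4; maximax → A2 (disagree)

Column bests: θ=27, φ=26, ψ=28, ω=19, ξ=24.
A1 regrets: 30, 20, 13, 19, 6 → max 30
A2 regrets: 31, 2, 0, 8, 0 → max 31
A3 regrets: 18, 33, 26, 11, 12 → max 33
A4 regrets: 0, 0, 14, 0, 13 → max 14
Smallest max regret = 14 → A4.
Row maxima: A1=18, A2=28, A3=12, A4=27
Best best-case = 28 → A2.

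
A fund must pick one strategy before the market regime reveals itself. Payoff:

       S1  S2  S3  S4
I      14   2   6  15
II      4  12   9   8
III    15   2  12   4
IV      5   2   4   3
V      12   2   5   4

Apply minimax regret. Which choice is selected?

Column bests: S1=15, S2=12, S3=12, S4=15.
I regrets: 1, 10, 6, 0 → max 10
II regrets: 11, 0, 3, 7 → max 11
III regrets: 0, 10, 0, 11 → max 11
IV regrets: 10, 10, 8, 12 → max 12
V regrets: 3, 10, 7, 11 → max 11
Smallest max regret = 10 → I.

I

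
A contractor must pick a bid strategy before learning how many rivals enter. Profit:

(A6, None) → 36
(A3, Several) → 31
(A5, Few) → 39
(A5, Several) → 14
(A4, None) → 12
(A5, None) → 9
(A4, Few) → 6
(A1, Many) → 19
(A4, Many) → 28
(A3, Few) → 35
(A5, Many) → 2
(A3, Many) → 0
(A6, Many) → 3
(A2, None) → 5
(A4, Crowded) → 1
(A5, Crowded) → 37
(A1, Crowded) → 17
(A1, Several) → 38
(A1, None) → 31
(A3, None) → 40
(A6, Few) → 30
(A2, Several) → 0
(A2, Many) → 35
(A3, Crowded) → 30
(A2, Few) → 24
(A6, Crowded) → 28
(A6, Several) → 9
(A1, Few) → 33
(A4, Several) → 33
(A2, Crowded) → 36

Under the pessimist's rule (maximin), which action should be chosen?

Row minima: A1=17, A2=0, A3=0, A4=1, A5=2, A6=3
Best worst-case = 17 → A1.

A1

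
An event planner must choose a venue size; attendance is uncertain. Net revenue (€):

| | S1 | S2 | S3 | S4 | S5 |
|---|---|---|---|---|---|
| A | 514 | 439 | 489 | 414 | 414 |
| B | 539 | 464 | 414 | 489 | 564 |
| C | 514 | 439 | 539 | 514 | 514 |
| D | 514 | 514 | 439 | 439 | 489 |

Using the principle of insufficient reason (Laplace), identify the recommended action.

C

Row averages: A=454, B=494, C=504, D=479
Highest average = 504 → C.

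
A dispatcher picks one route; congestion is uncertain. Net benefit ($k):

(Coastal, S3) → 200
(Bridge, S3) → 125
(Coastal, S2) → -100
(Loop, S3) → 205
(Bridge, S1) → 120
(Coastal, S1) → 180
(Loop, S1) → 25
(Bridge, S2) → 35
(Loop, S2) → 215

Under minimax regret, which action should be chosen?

Column bests: S1=180, S2=215, S3=205.
Bridge regrets: 60, 180, 80 → max 180
Loop regrets: 155, 0, 0 → max 155
Coastal regrets: 0, 315, 5 → max 315
Smallest max regret = 155 → Loop.

Loop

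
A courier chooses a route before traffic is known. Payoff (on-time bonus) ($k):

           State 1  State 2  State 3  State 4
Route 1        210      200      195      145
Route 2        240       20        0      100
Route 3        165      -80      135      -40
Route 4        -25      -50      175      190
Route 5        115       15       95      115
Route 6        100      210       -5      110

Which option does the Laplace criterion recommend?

Route 1

Row averages: Route 1=187.5, Route 2=90, Route 3=45, Route 4=72.5, Route 5=85, Route 6=103.75
Highest average = 187.5 → Route 1.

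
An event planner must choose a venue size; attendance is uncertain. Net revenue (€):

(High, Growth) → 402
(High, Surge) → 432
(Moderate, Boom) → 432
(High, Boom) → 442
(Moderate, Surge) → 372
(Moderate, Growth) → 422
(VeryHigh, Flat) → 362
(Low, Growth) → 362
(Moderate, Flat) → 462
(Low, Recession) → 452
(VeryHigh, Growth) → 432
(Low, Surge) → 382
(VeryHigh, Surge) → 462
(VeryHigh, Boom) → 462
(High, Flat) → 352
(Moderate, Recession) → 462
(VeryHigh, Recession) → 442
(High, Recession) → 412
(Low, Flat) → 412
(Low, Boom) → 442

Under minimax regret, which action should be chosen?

Low

Column bests: Recession=462, Flat=462, Growth=432, Boom=462, Surge=462.
Low regrets: 10, 50, 70, 20, 80 → max 80
Moderate regrets: 0, 0, 10, 30, 90 → max 90
High regrets: 50, 110, 30, 20, 30 → max 110
VeryHigh regrets: 20, 100, 0, 0, 0 → max 100
Smallest max regret = 80 → Low.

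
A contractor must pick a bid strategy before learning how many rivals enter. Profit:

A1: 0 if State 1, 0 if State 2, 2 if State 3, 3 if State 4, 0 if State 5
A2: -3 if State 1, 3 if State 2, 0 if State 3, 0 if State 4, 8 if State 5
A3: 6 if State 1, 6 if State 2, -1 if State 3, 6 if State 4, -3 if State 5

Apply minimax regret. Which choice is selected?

A1

Column bests: State 1=6, State 2=6, State 3=2, State 4=6, State 5=8.
A1 regrets: 6, 6, 0, 3, 8 → max 8
A2 regrets: 9, 3, 2, 6, 0 → max 9
A3 regrets: 0, 0, 3, 0, 11 → max 11
Smallest max regret = 8 → A1.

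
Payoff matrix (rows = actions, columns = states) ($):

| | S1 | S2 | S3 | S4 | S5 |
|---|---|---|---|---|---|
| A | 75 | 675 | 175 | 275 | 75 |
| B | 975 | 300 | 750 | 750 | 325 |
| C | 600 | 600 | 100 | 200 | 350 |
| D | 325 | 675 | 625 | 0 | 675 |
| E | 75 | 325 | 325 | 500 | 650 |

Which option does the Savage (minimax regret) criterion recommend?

B

Column bests: S1=975, S2=675, S3=750, S4=750, S5=675.
A regrets: 900, 0, 575, 475, 600 → max 900
B regrets: 0, 375, 0, 0, 350 → max 375
C regrets: 375, 75, 650, 550, 325 → max 650
D regrets: 650, 0, 125, 750, 0 → max 750
E regrets: 900, 350, 425, 250, 25 → max 900
Smallest max regret = 375 → B.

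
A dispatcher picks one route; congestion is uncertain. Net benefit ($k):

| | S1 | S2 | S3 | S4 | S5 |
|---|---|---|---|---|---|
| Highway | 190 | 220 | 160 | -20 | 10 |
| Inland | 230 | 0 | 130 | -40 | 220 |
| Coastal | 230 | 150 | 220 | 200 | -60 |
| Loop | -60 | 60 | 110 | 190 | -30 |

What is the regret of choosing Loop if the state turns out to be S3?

110

Best payoff under S3 is 220.
Regret = 220 − 110 = 110.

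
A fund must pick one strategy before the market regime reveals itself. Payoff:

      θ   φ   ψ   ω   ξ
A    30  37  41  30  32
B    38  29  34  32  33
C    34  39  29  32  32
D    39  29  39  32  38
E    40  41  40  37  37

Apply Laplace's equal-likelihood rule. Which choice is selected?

Row averages: A=34, B=33.2, C=33.2, D=35.4, E=39
Highest average = 39 → E.

E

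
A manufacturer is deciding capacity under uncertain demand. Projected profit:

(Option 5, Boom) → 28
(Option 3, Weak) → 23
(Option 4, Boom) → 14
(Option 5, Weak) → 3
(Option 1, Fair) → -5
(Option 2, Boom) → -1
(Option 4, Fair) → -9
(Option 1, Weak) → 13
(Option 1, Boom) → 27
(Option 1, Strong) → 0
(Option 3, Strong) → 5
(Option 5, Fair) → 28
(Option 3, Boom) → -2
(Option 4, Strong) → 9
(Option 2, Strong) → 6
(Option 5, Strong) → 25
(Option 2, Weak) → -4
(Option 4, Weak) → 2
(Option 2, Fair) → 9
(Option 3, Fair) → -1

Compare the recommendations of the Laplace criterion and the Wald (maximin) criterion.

Row averages: Option 1=8.75, Option 2=2.5, Option 3=6.25, Option 4=4, Option 5=21
Highest average = 21 → Option 5.
Row minima: Option 1=-5, Option 2=-4, Option 3=-2, Option 4=-9, Option 5=3
Best worst-case = 3 → Option 5.

laplace → Option 5; maximin → Option 5 (agree)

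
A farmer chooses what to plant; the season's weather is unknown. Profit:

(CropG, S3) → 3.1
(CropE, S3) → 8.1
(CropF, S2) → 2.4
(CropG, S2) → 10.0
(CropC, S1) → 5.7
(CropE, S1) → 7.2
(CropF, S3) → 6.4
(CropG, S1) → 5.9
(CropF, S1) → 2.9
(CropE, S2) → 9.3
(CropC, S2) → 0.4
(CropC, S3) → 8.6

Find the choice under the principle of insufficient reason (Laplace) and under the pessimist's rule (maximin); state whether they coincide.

laplace → CropE; maximin → CropE (agree)

Row averages: CropG=19/3, CropC=4.9, CropE=8.2, CropF=3.9
Highest average = 8.2 → CropE.
Row minima: CropG=3.1, CropC=0.4, CropE=7.2, CropF=2.4
Best worst-case = 7.2 → CropE.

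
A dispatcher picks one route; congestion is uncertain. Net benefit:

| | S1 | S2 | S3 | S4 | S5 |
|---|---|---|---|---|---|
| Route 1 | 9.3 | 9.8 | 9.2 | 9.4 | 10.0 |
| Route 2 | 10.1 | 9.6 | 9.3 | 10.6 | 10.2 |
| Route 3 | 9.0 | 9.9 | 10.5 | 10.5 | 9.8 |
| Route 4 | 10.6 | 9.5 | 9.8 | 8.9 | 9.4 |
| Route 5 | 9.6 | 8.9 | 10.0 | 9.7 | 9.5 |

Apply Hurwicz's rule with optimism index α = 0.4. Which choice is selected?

Route 1: 0.4·10.0 + 0.6·9.2 = 9.52
Route 2: 0.4·10.6 + 0.6·9.3 = 9.82
Route 3: 0.4·10.5 + 0.6·9.0 = 9.6
Route 4: 0.4·10.6 + 0.6·8.9 = 9.58
Route 5: 0.4·10.0 + 0.6·8.9 = 9.34
Highest Hurwicz score = 9.82 → Route 2.

Route 2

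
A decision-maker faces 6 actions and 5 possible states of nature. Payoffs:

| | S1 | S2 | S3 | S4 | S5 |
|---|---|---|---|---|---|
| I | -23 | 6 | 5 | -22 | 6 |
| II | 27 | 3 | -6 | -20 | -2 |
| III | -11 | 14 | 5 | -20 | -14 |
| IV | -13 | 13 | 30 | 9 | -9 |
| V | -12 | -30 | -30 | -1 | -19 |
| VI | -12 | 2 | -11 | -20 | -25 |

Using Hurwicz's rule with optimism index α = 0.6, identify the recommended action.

IV

I: 0.6·6 + 0.4·(-23) = -5.6
II: 0.6·27 + 0.4·(-20) = 8.2
III: 0.6·14 + 0.4·(-20) = 0.4
IV: 0.6·30 + 0.4·(-13) = 12.8
V: 0.6·(-1) + 0.4·(-30) = -12.6
VI: 0.6·2 + 0.4·(-25) = -8.8
Highest Hurwicz score = 12.8 → IV.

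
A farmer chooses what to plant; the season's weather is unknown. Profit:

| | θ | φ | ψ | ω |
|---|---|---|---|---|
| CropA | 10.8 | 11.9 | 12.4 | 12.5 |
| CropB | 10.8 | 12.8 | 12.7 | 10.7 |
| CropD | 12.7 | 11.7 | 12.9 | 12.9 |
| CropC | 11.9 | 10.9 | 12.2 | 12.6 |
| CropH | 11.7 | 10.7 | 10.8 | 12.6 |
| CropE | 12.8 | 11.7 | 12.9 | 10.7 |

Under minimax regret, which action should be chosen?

CropD

Column bests: θ=12.8, φ=12.8, ψ=12.9, ω=12.9.
CropA regrets: 2.0, 0.9, 0.5, 0.4 → max 2.0
CropB regrets: 2.0, 0.0, 0.2, 2.2 → max 2.2
CropD regrets: 0.1, 1.1, 0.0, 0.0 → max 1.1
CropC regrets: 0.9, 1.9, 0.7, 0.3 → max 1.9
CropH regrets: 1.1, 2.1, 2.1, 0.3 → max 2.1
CropE regrets: 0.0, 1.1, 0.0, 2.2 → max 2.2
Smallest max regret = 1.1 → CropD.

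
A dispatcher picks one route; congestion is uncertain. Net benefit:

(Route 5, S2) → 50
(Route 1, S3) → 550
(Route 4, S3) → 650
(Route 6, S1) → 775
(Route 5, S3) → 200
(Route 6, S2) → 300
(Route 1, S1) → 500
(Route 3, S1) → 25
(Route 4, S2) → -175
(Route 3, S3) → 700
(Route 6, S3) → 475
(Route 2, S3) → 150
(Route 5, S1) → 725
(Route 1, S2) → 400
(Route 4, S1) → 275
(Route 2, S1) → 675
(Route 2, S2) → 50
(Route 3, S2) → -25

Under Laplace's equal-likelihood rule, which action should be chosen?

Route 6

Row averages: Route 1=1450/3, Route 2=875/3, Route 3=700/3, Route 4=250, Route 5=325, Route 6=1550/3
Highest average = 1550/3 → Route 6.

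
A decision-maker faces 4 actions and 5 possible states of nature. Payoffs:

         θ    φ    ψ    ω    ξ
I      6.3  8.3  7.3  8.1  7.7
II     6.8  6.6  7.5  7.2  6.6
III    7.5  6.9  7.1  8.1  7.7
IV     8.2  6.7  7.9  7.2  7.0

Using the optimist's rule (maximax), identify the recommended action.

Row maxima: I=8.3, II=7.5, III=8.1, IV=8.2
Best best-case = 8.3 → I.

I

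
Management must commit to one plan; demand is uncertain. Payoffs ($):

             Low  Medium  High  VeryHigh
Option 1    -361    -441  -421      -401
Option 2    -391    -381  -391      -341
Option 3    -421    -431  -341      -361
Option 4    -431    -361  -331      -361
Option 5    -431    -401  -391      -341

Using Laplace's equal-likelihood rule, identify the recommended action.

Row averages: Option 1=-406, Option 2=-376, Option 3=-388.5, Option 4=-371, Option 5=-391
Highest average = -371 → Option 4.

Option 4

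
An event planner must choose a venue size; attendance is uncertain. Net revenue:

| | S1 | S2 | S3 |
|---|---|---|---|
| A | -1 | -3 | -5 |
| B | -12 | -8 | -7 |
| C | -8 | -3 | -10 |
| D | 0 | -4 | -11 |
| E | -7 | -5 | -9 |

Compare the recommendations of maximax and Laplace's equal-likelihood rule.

Row maxima: A=-1, B=-7, C=-3, D=0, E=-5
Best best-case = 0 → D.
Row averages: A=-3, B=-9, C=-7, D=-5, E=-7
Highest average = -3 → A.

maximax → D; laplace → A (disagree)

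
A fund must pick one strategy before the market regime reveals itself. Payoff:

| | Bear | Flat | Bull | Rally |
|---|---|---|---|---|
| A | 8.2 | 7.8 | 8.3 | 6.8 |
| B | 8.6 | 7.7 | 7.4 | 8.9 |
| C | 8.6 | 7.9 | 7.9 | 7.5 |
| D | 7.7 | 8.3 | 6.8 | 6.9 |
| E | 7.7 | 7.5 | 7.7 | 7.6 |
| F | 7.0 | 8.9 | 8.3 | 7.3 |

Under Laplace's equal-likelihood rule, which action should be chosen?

B

Row averages: A=7.775, B=8.15, C=7.975, D=7.425, E=7.625, F=7.875
Highest average = 8.15 → B.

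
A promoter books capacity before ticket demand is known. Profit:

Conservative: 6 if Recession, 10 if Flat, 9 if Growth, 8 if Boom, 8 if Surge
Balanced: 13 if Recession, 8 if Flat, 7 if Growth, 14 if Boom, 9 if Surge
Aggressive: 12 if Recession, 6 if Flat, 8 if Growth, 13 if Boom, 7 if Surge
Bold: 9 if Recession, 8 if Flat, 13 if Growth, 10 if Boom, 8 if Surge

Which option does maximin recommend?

Row minima: Conservative=6, Balanced=7, Aggressive=6, Bold=8
Best worst-case = 8 → Bold.

Bold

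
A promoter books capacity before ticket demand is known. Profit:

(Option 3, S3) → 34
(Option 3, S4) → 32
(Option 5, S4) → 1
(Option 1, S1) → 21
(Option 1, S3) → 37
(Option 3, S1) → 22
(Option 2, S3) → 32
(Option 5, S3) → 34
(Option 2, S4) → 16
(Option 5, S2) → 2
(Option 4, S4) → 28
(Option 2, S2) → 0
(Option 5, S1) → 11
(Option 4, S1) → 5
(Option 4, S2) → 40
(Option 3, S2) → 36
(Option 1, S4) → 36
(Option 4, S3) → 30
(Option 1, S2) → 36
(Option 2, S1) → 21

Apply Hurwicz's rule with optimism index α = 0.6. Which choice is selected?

Option 1: 0.6·37 + 0.4·21 = 30.6
Option 2: 0.6·32 + 0.4·0 = 19.2
Option 3: 0.6·36 + 0.4·22 = 30.4
Option 4: 0.6·40 + 0.4·5 = 26
Option 5: 0.6·34 + 0.4·1 = 20.8
Highest Hurwicz score = 30.6 → Option 1.

Option 1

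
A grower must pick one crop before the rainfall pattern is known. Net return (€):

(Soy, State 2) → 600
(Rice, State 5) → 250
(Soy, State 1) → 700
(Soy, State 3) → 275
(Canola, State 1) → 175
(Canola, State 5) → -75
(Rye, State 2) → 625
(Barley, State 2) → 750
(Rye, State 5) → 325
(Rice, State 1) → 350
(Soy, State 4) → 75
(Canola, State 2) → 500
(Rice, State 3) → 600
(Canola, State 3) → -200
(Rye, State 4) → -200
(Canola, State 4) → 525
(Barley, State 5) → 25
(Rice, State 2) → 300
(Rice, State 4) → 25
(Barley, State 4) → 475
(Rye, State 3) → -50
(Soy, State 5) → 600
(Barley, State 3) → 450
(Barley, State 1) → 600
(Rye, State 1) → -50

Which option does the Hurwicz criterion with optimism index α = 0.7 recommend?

Barley

Soy: 0.7·700 + 0.3·75 = 512.5
Canola: 0.7·525 + 0.3·(-200) = 307.5
Barley: 0.7·750 + 0.3·25 = 532.5
Rye: 0.7·625 + 0.3·(-200) = 377.5
Rice: 0.7·600 + 0.3·25 = 427.5
Highest Hurwicz score = 532.5 → Barley.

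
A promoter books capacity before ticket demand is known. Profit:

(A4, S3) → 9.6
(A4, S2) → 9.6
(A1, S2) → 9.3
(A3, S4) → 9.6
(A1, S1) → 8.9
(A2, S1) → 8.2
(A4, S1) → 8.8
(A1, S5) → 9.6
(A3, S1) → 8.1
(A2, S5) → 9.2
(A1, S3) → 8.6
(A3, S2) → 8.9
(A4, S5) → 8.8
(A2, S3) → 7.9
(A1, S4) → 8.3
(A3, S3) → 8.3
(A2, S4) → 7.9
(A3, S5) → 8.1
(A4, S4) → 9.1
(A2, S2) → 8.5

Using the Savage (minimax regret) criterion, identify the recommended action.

A4

Column bests: S1=8.9, S2=9.6, S3=9.6, S4=9.6, S5=9.6.
A1 regrets: 0.0, 0.3, 1.0, 1.3, 0.0 → max 1.3
A2 regrets: 0.7, 1.1, 1.7, 1.7, 0.4 → max 1.7
A3 regrets: 0.8, 0.7, 1.3, 0.0, 1.5 → max 1.5
A4 regrets: 0.1, 0.0, 0.0, 0.5, 0.8 → max 0.8
Smallest max regret = 0.8 → A4.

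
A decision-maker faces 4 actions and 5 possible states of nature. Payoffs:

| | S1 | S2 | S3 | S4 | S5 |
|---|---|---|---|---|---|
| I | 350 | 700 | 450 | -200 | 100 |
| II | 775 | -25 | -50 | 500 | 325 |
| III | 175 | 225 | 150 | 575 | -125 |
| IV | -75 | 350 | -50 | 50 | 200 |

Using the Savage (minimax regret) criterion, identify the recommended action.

Column bests: S1=775, S2=700, S3=450, S4=575, S5=325.
I regrets: 425, 0, 0, 775, 225 → max 775
II regrets: 0, 725, 500, 75, 0 → max 725
III regrets: 600, 475, 300, 0, 450 → max 600
IV regrets: 850, 350, 500, 525, 125 → max 850
Smallest max regret = 600 → III.

III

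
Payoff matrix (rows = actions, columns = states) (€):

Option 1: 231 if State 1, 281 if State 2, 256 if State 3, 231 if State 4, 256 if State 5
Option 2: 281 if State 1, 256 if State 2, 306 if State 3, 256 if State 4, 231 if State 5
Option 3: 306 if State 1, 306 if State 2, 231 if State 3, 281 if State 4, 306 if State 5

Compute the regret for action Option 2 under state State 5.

75

Best payoff under State 5 is 306.
Regret = 306 − 231 = 75.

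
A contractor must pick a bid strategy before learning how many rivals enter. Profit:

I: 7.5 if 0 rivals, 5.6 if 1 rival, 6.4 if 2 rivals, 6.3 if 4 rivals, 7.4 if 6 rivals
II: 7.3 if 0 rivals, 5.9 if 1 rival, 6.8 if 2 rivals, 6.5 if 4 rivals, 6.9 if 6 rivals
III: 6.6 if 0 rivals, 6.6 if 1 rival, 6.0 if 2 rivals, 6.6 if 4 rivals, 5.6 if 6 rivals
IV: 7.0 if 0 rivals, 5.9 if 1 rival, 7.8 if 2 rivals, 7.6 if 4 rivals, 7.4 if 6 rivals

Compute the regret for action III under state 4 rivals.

Best payoff under 4 rivals is 7.6.
Regret = 7.6 − 6.6 = 1.0.

1.0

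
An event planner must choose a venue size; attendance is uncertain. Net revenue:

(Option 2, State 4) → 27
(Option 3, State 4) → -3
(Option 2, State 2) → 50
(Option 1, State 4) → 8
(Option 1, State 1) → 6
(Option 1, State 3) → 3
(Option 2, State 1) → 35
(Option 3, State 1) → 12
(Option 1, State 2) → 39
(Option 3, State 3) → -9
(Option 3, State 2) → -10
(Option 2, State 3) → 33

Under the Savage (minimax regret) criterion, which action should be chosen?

Option 2

Column bests: State 1=35, State 2=50, State 3=33, State 4=27.
Option 1 regrets: 29, 11, 30, 19 → max 30
Option 2 regrets: 0, 0, 0, 0 → max 0
Option 3 regrets: 23, 60, 42, 30 → max 60
Smallest max regret = 0 → Option 2.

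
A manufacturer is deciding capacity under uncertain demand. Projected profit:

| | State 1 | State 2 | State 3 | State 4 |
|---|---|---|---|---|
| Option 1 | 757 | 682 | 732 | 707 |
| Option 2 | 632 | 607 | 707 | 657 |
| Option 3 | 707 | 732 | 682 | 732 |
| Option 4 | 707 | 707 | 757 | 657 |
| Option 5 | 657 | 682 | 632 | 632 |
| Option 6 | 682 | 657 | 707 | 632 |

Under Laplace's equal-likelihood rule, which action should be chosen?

Option 1

Row averages: Option 1=719.5, Option 2=650.75, Option 3=713.25, Option 4=707, Option 5=650.75, Option 6=669.5
Highest average = 719.5 → Option 1.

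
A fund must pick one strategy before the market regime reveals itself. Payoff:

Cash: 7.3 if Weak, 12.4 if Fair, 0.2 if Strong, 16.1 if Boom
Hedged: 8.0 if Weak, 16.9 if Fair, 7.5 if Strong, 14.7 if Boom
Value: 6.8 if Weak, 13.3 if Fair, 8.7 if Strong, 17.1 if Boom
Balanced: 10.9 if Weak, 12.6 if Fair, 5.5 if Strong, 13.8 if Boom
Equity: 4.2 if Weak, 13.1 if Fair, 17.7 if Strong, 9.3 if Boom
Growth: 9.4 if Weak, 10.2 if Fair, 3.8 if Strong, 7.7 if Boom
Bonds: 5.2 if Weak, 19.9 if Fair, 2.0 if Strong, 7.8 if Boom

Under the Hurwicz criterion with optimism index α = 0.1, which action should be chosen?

Hedged

Cash: 0.1·16.1 + 0.9·0.2 = 1.79
Hedged: 0.1·16.9 + 0.9·7.5 = 8.44
Value: 0.1·17.1 + 0.9·6.8 = 7.83
Balanced: 0.1·13.8 + 0.9·5.5 = 6.33
Equity: 0.1·17.7 + 0.9·4.2 = 5.55
Growth: 0.1·10.2 + 0.9·3.8 = 4.44
Bonds: 0.1·19.9 + 0.9·2.0 = 3.79
Highest Hurwicz score = 8.44 → Hedged.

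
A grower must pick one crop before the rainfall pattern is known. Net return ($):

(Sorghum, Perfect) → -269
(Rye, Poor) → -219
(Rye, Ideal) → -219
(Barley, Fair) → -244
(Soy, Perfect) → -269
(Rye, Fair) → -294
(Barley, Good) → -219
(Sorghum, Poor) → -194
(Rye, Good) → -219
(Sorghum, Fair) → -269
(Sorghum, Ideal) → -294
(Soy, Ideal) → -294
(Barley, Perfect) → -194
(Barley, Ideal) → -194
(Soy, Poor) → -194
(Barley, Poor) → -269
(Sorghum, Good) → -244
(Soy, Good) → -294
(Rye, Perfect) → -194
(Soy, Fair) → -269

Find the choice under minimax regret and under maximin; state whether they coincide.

minimax regret → Rye; maximin → Barley (disagree)

Column bests: Poor=-194, Fair=-244, Good=-219, Ideal=-194, Perfect=-194.
Soy regrets: 0, 25, 75, 100, 75 → max 100
Rye regrets: 25, 50, 0, 25, 0 → max 50
Barley regrets: 75, 0, 0, 0, 0 → max 75
Sorghum regrets: 0, 25, 25, 100, 75 → max 100
Smallest max regret = 50 → Rye.
Row minima: Soy=-294, Rye=-294, Barley=-269, Sorghum=-294
Best worst-case = -269 → Barley.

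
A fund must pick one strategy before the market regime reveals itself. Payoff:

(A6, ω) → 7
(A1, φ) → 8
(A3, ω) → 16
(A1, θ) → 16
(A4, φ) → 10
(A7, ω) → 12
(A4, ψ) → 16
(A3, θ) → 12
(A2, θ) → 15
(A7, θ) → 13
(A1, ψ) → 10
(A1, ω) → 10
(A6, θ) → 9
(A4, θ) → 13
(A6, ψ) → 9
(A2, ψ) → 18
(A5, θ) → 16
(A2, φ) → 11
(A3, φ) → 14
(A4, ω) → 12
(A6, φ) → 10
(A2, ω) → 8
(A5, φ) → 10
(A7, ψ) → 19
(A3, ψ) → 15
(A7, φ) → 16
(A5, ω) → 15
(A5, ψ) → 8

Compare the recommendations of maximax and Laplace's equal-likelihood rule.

maximax → A7; laplace → A7 (agree)

Row maxima: A1=16, A2=18, A3=16, A4=16, A5=16, A6=10, A7=19
Best best-case = 19 → A7.
Row averages: A1=11, A2=13, A3=14.25, A4=12.75, A5=12.25, A6=8.75, A7=15
Highest average = 15 → A7.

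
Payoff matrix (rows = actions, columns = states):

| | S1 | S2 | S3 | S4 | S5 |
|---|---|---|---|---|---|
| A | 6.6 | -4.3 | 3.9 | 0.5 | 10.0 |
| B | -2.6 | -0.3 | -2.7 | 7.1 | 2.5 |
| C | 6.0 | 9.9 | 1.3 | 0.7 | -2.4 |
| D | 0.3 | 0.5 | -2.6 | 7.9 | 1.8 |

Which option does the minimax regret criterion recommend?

D

Column bests: S1=6.6, S2=9.9, S3=3.9, S4=7.9, S5=10.0.
A regrets: 0.0, 14.2, 0.0, 7.4, 0.0 → max 14.2
B regrets: 9.2, 10.2, 6.6, 0.8, 7.5 → max 10.2
C regrets: 0.6, 0.0, 2.6, 7.2, 12.4 → max 12.4
D regrets: 6.3, 9.4, 6.5, 0.0, 8.2 → max 9.4
Smallest max regret = 9.4 → D.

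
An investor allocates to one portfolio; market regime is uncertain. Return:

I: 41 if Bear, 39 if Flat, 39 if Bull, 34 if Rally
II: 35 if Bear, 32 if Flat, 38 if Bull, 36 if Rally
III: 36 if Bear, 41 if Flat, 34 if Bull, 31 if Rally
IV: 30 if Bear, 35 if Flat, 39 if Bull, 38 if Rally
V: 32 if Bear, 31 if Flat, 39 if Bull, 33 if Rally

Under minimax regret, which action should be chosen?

I

Column bests: Bear=41, Flat=41, Bull=39, Rally=38.
I regrets: 0, 2, 0, 4 → max 4
II regrets: 6, 9, 1, 2 → max 9
III regrets: 5, 0, 5, 7 → max 7
IV regrets: 11, 6, 0, 0 → max 11
V regrets: 9, 10, 0, 5 → max 10
Smallest max regret = 4 → I.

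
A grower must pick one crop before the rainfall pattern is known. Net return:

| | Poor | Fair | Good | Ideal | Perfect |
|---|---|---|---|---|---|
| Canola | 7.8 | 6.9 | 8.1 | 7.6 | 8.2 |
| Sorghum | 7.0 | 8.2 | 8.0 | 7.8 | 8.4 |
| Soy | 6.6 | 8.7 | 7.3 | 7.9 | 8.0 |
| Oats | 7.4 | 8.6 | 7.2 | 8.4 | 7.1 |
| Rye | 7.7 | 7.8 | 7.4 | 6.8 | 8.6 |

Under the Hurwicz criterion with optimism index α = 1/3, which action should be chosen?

Canola: 1/3·8.2 + 2/3·6.9 = 22/3
Sorghum: 1/3·8.4 + 2/3·7.0 = 112/15
Soy: 1/3·8.7 + 2/3·6.6 = 7.3
Oats: 1/3·8.6 + 2/3·7.1 = 7.6
Rye: 1/3·8.6 + 2/3·6.8 = 7.4
Highest Hurwicz score = 7.6 → Oats.

Oats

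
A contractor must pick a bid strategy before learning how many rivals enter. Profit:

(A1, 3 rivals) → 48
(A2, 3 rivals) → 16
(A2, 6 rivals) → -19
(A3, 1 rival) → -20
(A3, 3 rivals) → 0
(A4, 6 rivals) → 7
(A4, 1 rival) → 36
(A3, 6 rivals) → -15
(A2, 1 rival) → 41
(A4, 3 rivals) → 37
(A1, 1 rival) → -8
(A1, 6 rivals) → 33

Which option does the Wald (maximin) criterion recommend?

A4

Row minima: A1=-8, A2=-19, A3=-20, A4=7
Best worst-case = 7 → A4.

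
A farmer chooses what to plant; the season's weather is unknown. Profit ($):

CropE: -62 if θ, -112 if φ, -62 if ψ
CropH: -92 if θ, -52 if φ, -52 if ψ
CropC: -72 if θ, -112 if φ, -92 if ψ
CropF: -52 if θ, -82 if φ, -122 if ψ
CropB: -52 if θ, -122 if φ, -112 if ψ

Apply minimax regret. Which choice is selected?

CropH

Column bests: θ=-52, φ=-52, ψ=-52.
CropE regrets: 10, 60, 10 → max 60
CropH regrets: 40, 0, 0 → max 40
CropC regrets: 20, 60, 40 → max 60
CropF regrets: 0, 30, 70 → max 70
CropB regrets: 0, 70, 60 → max 70
Smallest max regret = 40 → CropH.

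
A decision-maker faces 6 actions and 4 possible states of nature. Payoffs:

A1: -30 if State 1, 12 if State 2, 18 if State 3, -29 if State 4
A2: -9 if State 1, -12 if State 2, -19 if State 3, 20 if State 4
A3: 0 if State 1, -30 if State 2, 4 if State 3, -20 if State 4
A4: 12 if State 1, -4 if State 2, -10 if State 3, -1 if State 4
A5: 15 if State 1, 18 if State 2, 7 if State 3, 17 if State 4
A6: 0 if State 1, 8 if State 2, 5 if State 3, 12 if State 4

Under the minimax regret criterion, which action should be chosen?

Column bests: State 1=15, State 2=18, State 3=18, State 4=20.
A1 regrets: 45, 6, 0, 49 → max 49
A2 regrets: 24, 30, 37, 0 → max 37
A3 regrets: 15, 48, 14, 40 → max 48
A4 regrets: 3, 22, 28, 21 → max 28
A5 regrets: 0, 0, 11, 3 → max 11
A6 regrets: 15, 10, 13, 8 → max 15
Smallest max regret = 11 → A5.

A5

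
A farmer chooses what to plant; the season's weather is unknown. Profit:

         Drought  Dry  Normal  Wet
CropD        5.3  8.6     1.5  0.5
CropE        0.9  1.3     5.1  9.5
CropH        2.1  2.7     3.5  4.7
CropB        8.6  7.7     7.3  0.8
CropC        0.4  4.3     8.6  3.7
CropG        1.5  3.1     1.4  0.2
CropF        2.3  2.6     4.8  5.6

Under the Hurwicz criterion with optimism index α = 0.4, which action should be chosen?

CropE

CropD: 0.4·8.6 + 0.6·0.5 = 3.74
CropE: 0.4·9.5 + 0.6·0.9 = 4.34
CropH: 0.4·4.7 + 0.6·2.1 = 3.14
CropB: 0.4·8.6 + 0.6·0.8 = 3.92
CropC: 0.4·8.6 + 0.6·0.4 = 3.68
CropG: 0.4·3.1 + 0.6·0.2 = 1.36
CropF: 0.4·5.6 + 0.6·2.3 = 3.62
Highest Hurwicz score = 4.34 → CropE.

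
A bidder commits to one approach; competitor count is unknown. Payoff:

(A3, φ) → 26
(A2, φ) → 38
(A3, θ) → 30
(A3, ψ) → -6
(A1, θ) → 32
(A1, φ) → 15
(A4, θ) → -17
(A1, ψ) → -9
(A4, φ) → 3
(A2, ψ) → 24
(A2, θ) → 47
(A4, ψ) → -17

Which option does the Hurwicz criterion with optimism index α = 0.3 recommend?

A2

A1: 0.3·32 + 0.7·(-9) = 3.3
A2: 0.3·47 + 0.7·24 = 30.9
A3: 0.3·30 + 0.7·(-6) = 4.8
A4: 0.3·3 + 0.7·(-17) = -11
Highest Hurwicz score = 30.9 → A2.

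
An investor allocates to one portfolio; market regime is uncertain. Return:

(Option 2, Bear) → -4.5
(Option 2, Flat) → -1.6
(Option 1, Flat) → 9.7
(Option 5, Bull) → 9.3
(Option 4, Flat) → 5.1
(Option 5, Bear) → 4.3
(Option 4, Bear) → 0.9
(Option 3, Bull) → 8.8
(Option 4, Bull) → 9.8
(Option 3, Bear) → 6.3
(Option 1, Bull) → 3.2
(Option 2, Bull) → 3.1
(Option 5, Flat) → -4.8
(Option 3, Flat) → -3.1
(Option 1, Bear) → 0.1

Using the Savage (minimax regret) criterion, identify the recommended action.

Option 4

Column bests: Bear=6.3, Flat=9.7, Bull=9.8.
Option 1 regrets: 6.2, 0.0, 6.6 → max 6.6
Option 2 regrets: 10.8, 11.3, 6.7 → max 11.3
Option 3 regrets: 0.0, 12.8, 1.0 → max 12.8
Option 4 regrets: 5.4, 4.6, 0.0 → max 5.4
Option 5 regrets: 2.0, 14.5, 0.5 → max 14.5
Smallest max regret = 5.4 → Option 4.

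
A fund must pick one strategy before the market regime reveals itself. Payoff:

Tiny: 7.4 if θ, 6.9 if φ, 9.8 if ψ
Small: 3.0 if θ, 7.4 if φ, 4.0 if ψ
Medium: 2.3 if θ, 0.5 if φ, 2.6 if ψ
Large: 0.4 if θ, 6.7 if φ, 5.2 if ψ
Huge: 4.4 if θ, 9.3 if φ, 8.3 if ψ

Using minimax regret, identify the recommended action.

Column bests: θ=7.4, φ=9.3, ψ=9.8.
Tiny regrets: 0.0, 2.4, 0.0 → max 2.4
Small regrets: 4.4, 1.9, 5.8 → max 5.8
Medium regrets: 5.1, 8.8, 7.2 → max 8.8
Large regrets: 7.0, 2.6, 4.6 → max 7.0
Huge regrets: 3.0, 0.0, 1.5 → max 3.0
Smallest max regret = 2.4 → Tiny.

Tiny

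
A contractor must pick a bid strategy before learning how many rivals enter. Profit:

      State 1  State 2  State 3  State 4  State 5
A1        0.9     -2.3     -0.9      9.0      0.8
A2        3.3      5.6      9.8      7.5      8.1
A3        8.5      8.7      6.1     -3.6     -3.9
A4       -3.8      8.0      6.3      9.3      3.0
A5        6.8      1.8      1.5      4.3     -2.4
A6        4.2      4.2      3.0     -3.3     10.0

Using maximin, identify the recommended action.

Row minima: A1=-2.3, A2=3.3, A3=-3.9, A4=-3.8, A5=-2.4, A6=-3.3
Best worst-case = 3.3 → A2.

A2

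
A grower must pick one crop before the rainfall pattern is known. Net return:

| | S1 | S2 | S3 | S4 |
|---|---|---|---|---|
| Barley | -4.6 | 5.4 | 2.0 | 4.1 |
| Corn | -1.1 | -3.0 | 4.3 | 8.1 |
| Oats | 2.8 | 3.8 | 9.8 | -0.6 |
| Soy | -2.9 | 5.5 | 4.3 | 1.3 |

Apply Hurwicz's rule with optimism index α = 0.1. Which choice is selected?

Oats

Barley: 0.1·5.4 + 0.9·(-4.6) = -3.6
Corn: 0.1·8.1 + 0.9·(-3.0) = -1.89
Oats: 0.1·9.8 + 0.9·(-0.6) = 0.44
Soy: 0.1·5.5 + 0.9·(-2.9) = -2.06
Highest Hurwicz score = 0.44 → Oats.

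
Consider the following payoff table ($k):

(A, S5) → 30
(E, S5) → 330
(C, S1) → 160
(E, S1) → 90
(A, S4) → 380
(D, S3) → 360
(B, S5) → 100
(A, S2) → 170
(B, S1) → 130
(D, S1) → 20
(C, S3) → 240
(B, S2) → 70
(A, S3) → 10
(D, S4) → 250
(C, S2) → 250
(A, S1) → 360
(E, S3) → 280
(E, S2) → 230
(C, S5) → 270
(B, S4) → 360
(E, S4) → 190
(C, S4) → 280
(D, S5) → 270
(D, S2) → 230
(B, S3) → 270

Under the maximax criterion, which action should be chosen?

Row maxima: A=380, B=360, C=280, D=360, E=330
Best best-case = 380 → A.

A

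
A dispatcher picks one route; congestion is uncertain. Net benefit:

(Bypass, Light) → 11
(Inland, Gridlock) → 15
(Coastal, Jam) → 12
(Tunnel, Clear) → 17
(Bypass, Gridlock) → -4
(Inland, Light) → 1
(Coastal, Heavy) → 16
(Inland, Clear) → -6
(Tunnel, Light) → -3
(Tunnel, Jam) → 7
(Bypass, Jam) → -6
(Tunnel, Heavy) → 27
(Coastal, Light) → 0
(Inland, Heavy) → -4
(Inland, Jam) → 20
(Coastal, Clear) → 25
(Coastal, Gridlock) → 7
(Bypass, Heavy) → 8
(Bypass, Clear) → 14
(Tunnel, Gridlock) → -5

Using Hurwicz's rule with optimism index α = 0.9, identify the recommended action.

Tunnel

Inland: 0.9·20 + 0.1·(-6) = 17.4
Tunnel: 0.9·27 + 0.1·(-5) = 23.8
Bypass: 0.9·14 + 0.1·(-6) = 12
Coastal: 0.9·25 + 0.1·0 = 22.5
Highest Hurwicz score = 23.8 → Tunnel.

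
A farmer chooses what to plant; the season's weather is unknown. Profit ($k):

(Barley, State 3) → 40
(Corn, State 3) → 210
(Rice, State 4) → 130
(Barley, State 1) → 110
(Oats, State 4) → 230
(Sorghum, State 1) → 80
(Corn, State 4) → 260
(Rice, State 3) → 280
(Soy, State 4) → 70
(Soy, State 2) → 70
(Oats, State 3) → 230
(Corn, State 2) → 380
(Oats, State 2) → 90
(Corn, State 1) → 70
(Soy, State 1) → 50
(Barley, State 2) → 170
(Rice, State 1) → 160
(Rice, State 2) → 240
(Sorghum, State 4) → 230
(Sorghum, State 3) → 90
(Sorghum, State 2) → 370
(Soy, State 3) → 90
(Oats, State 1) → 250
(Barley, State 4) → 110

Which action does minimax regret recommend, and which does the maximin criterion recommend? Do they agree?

minimax regret → Rice; maximin → Rice (agree)

Column bests: State 1=250, State 2=380, State 3=280, State 4=260.
Rice regrets: 90, 140, 0, 130 → max 140
Corn regrets: 180, 0, 70, 0 → max 180
Barley regrets: 140, 210, 240, 150 → max 240
Soy regrets: 200, 310, 190, 190 → max 310
Oats regrets: 0, 290, 50, 30 → max 290
Sorghum regrets: 170, 10, 190, 30 → max 190
Smallest max regret = 140 → Rice.
Row minima: Rice=130, Corn=70, Barley=40, Soy=50, Oats=90, Sorghum=80
Best worst-case = 130 → Rice.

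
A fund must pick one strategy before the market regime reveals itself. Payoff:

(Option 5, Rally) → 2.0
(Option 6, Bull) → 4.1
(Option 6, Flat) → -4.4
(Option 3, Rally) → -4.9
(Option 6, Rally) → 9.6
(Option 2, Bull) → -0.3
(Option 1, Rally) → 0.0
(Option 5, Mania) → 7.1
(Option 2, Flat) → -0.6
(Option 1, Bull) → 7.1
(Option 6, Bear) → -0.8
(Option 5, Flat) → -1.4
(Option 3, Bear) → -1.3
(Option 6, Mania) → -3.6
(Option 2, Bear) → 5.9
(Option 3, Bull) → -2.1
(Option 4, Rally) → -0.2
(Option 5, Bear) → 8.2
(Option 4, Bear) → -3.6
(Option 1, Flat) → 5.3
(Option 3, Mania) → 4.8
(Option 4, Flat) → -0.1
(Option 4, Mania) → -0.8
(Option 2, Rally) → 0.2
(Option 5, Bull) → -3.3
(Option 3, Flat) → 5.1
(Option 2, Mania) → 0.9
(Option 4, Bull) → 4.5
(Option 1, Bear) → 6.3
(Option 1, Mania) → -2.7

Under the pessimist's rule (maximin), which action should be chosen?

Row minima: Option 1=-2.7, Option 2=-0.6, Option 3=-4.9, Option 4=-3.6, Option 5=-3.3, Option 6=-4.4
Best worst-case = -0.6 → Option 2.

Option 2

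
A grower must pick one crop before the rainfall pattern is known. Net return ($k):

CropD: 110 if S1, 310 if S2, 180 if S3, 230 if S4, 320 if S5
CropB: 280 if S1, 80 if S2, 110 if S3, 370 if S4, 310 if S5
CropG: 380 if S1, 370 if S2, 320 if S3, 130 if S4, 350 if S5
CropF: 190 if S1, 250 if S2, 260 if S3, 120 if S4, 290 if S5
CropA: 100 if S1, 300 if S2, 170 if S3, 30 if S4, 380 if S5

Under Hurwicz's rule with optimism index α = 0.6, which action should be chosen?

CropD: 0.6·320 + 0.4·110 = 236
CropB: 0.6·370 + 0.4·80 = 254
CropG: 0.6·380 + 0.4·130 = 280
CropF: 0.6·290 + 0.4·120 = 222
CropA: 0.6·380 + 0.4·30 = 240
Highest Hurwicz score = 280 → CropG.

CropG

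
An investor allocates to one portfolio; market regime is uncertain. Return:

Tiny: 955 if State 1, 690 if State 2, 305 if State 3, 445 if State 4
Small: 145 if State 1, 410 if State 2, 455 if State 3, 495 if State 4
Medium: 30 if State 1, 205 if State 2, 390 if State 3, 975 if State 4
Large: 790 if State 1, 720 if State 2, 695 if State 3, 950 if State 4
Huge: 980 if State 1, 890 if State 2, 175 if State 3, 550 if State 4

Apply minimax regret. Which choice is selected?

Column bests: State 1=980, State 2=890, State 3=695, State 4=975.
Tiny regrets: 25, 200, 390, 530 → max 530
Small regrets: 835, 480, 240, 480 → max 835
Medium regrets: 950, 685, 305, 0 → max 950
Large regrets: 190, 170, 0, 25 → max 190
Huge regrets: 0, 0, 520, 425 → max 520
Smallest max regret = 190 → Large.

Large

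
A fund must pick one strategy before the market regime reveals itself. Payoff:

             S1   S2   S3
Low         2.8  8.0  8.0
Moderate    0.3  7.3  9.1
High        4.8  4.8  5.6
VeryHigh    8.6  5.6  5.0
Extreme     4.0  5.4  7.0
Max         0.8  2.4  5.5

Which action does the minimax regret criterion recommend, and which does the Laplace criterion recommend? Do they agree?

minimax regret → High; laplace → VeryHigh (disagree)

Column bests: S1=8.6, S2=8.0, S3=9.1.
Low regrets: 5.8, 0.0, 1.1 → max 5.8
Moderate regrets: 8.3, 0.7, 0.0 → max 8.3
High regrets: 3.8, 3.2, 3.5 → max 3.8
VeryHigh regrets: 0.0, 2.4, 4.1 → max 4.1
Extreme regrets: 4.6, 2.6, 2.1 → max 4.6
Max regrets: 7.8, 5.6, 3.6 → max 7.8
Smallest max regret = 3.8 → High.
Row averages: Low=94/15, Moderate=167/30, High=76/15, VeryHigh=6.4, Extreme=82/15, Max=2.9
Highest average = 6.4 → VeryHigh.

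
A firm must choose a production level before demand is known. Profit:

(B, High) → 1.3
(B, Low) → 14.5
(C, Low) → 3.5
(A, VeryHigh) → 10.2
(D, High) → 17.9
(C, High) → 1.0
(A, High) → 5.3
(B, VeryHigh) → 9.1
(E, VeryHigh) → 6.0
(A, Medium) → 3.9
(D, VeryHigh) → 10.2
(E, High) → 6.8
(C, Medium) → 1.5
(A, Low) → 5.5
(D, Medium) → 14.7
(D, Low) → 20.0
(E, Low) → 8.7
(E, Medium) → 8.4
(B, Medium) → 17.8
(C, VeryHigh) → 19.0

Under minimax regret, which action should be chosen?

D

Column bests: Low=20.0, Medium=17.8, High=17.9, VeryHigh=19.0.
A regrets: 14.5, 13.9, 12.6, 8.8 → max 14.5
B regrets: 5.5, 0.0, 16.6, 9.9 → max 16.6
C regrets: 16.5, 16.3, 16.9, 0.0 → max 16.9
D regrets: 0.0, 3.1, 0.0, 8.8 → max 8.8
E regrets: 11.3, 9.4, 11.1, 13.0 → max 13.0
Smallest max regret = 8.8 → D.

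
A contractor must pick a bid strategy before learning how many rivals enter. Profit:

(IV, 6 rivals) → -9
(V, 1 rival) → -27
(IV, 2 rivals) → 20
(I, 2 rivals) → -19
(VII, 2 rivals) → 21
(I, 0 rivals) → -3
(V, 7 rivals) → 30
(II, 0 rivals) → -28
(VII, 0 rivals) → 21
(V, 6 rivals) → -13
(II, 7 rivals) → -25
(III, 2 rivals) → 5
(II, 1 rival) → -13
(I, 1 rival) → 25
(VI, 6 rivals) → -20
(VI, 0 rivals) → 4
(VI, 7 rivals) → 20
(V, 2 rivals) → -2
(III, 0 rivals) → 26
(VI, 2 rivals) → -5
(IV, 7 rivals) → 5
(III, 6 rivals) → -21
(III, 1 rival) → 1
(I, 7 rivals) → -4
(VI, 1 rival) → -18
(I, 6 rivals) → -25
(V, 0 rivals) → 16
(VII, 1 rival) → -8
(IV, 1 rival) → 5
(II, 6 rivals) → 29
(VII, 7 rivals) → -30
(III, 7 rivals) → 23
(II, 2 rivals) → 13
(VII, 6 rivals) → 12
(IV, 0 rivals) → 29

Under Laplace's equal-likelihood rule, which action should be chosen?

Row averages: I=-5.2, II=-4.8, III=6.8, IV=10, V=0.8, VI=-3.8, VII=3.2
Highest average = 10 → IV.

IV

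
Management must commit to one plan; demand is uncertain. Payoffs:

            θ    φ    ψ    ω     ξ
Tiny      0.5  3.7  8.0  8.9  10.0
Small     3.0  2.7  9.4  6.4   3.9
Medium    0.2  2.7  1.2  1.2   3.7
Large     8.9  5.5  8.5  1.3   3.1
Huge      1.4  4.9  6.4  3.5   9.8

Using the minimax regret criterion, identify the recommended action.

Column bests: θ=8.9, φ=5.5, ψ=9.4, ω=8.9, ξ=10.0.
Tiny regrets: 8.4, 1.8, 1.4, 0.0, 0.0 → max 8.4
Small regrets: 5.9, 2.8, 0.0, 2.5, 6.1 → max 6.1
Medium regrets: 8.7, 2.8, 8.2, 7.7, 6.3 → max 8.7
Large regrets: 0.0, 0.0, 0.9, 7.6, 6.9 → max 7.6
Huge regrets: 7.5, 0.6, 3.0, 5.4, 0.2 → max 7.5
Smallest max regret = 6.1 → Small.

Small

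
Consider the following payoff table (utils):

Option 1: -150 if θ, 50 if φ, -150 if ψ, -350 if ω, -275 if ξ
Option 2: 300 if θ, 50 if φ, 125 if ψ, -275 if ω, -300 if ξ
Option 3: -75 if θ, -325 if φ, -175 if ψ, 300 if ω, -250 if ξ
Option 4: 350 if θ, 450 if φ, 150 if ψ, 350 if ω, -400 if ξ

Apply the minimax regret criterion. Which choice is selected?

Column bests: θ=350, φ=450, ψ=150, ω=350, ξ=-250.
Option 1 regrets: 500, 400, 300, 700, 25 → max 700
Option 2 regrets: 50, 400, 25, 625, 50 → max 625
Option 3 regrets: 425, 775, 325, 50, 0 → max 775
Option 4 regrets: 0, 0, 0, 0, 150 → max 150
Smallest max regret = 150 → Option 4.

Option 4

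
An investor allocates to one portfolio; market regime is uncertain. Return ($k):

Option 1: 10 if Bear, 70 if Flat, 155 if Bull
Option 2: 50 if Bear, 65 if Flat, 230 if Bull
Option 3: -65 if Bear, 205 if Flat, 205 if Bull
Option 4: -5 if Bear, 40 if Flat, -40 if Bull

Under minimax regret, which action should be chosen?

Column bests: Bear=50, Flat=205, Bull=230.
Option 1 regrets: 40, 135, 75 → max 135
Option 2 regrets: 0, 140, 0 → max 140
Option 3 regrets: 115, 0, 25 → max 115
Option 4 regrets: 55, 165, 270 → max 270
Smallest max regret = 115 → Option 3.

Option 3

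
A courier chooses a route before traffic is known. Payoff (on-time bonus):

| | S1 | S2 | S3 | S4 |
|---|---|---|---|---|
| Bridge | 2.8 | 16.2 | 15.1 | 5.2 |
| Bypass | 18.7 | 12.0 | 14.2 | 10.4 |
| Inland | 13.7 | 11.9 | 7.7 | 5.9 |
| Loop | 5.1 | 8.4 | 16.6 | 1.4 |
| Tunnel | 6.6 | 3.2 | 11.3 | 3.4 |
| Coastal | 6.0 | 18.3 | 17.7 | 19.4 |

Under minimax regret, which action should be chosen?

Column bests: S1=18.7, S2=18.3, S3=17.7, S4=19.4.
Bridge regrets: 15.9, 2.1, 2.6, 14.2 → max 15.9
Bypass regrets: 0.0, 6.3, 3.5, 9.0 → max 9.0
Inland regrets: 5.0, 6.4, 10.0, 13.5 → max 13.5
Loop regrets: 13.6, 9.9, 1.1, 18.0 → max 18.0
Tunnel regrets: 12.1, 15.1, 6.4, 16.0 → max 16.0
Coastal regrets: 12.7, 0.0, 0.0, 0.0 → max 12.7
Smallest max regret = 9.0 → Bypass.

Bypass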